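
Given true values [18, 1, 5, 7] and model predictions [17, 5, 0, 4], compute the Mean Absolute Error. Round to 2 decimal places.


Absolute errors: [1, 4, 5, 3]
Sum of absolute errors = 13
MAE = 13 / 4 = 3.25

3.25


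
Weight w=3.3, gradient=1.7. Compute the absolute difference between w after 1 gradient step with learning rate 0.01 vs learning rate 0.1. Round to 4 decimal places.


With lr=0.01: w_new = 3.3 - 0.01 * 1.7 = 3.283
With lr=0.1: w_new = 3.3 - 0.1 * 1.7 = 3.13
Absolute difference = |3.283 - 3.13|
= 0.1530

0.1530


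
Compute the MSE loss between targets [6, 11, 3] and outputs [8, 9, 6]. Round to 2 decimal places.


Differences: [-2, 2, -3]
Squared errors: [4, 4, 9]
Sum of squared errors = 17
MSE = 17 / 3 = 5.67

5.67


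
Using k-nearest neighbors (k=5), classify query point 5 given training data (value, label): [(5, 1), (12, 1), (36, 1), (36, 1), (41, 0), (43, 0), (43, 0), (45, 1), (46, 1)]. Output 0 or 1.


Distances from query 5:
Point 5 (class 1): distance = 0
Point 12 (class 1): distance = 7
Point 36 (class 1): distance = 31
Point 36 (class 1): distance = 31
Point 41 (class 0): distance = 36
K=5 nearest neighbors: classes = [1, 1, 1, 1, 0]
Votes for class 1: 4 / 5
Majority vote => class 1

1


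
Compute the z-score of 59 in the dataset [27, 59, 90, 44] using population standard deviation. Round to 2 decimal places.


Mean = (27 + 59 + 90 + 44) / 4 = 55.0
Variance = sum((x_i - mean)^2) / n = 536.5
Std = sqrt(536.5) = 23.1625
Z = (x - mean) / std
= (59 - 55.0) / 23.1625
= 4.0 / 23.1625
= 0.17

0.17


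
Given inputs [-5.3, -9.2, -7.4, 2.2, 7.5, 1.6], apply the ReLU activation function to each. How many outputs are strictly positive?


ReLU(x) = max(0, x) for each element:
ReLU(-5.3) = 0
ReLU(-9.2) = 0
ReLU(-7.4) = 0
ReLU(2.2) = 2.2
ReLU(7.5) = 7.5
ReLU(1.6) = 1.6
Active neurons (>0): 3

3


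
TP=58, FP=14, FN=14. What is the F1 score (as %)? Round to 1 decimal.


Precision = TP / (TP + FP) = 58 / 72 = 0.8056
Recall = TP / (TP + FN) = 58 / 72 = 0.8056
F1 = 2 * P * R / (P + R)
= 2 * 0.8056 * 0.8056 / (0.8056 + 0.8056)
= 1.2978 / 1.6111
= 0.8056
As percentage: 80.6%

80.6


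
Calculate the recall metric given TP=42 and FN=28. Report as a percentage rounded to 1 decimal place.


Recall = TP / (TP + FN) * 100
= 42 / (42 + 28)
= 42 / 70
= 0.6
= 60.0%

60.0


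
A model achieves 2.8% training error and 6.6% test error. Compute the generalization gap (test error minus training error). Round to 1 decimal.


Generalization gap = test_error - train_error
= 6.6 - 2.8
= 3.8%
A moderate gap.

3.8


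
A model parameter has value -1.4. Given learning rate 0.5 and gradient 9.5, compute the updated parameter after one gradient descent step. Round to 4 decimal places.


w_new = w_old - lr * gradient
= -1.4 - 0.5 * 9.5
= -1.4 - (4.75)
= -6.1500

-6.1500


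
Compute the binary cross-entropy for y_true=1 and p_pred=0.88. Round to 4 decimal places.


For y=1: Loss = -log(p)
= -log(0.88)
= -(-0.1278)
= 0.1278

0.1278


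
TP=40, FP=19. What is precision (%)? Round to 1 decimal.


Precision = TP / (TP + FP) * 100
= 40 / (40 + 19)
= 40 / 59
= 0.678
= 67.8%

67.8


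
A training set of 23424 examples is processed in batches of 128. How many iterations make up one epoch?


Iterations per epoch = dataset_size / batch_size
= 23424 / 128
= 183

183


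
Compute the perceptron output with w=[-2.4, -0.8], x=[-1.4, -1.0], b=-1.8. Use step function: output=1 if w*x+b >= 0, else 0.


z = w . x + b
= -2.4*-1.4 + -0.8*-1.0 + -1.8
= 3.36 + 0.8 + -1.8
= 4.16 + -1.8
= 2.36
Since z = 2.36 >= 0, output = 1

1


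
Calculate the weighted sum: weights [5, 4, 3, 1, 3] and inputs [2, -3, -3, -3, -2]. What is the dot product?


Element-wise products:
5 * 2 = 10
4 * -3 = -12
3 * -3 = -9
1 * -3 = -3
3 * -2 = -6
Sum = 10 + -12 + -9 + -3 + -6
= -20

-20


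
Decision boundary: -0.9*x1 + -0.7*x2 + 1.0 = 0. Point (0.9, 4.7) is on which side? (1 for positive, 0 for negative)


Compute -0.9 * 0.9 + -0.7 * 4.7 + 1.0
= -0.81 + -3.29 + 1.0
= -3.1
Since -3.1 < 0, the point is on the negative side.

0


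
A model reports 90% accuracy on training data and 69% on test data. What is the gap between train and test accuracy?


Gap = train_accuracy - test_accuracy
= 90 - 69
= 21%
This large gap strongly indicates overfitting.

21


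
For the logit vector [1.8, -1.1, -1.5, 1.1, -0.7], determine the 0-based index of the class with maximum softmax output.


Softmax is a monotonic transformation, so it preserves the argmax.
We need to find the index of the maximum logit.
Index 0: 1.8
Index 1: -1.1
Index 2: -1.5
Index 3: 1.1
Index 4: -0.7
Maximum logit = 1.8 at index 0

0


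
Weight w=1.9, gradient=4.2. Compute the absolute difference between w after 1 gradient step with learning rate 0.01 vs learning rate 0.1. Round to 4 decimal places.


With lr=0.01: w_new = 1.9 - 0.01 * 4.2 = 1.858
With lr=0.1: w_new = 1.9 - 0.1 * 4.2 = 1.48
Absolute difference = |1.858 - 1.48|
= 0.3780

0.3780


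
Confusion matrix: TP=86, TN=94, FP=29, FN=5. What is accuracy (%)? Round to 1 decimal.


Accuracy = (TP + TN) / (TP + TN + FP + FN) * 100
= (86 + 94) / (86 + 94 + 29 + 5)
= 180 / 214
= 0.8411
= 84.1%

84.1


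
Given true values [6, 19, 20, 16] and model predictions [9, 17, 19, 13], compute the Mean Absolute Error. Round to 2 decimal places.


Absolute errors: [3, 2, 1, 3]
Sum of absolute errors = 9
MAE = 9 / 4 = 2.25

2.25


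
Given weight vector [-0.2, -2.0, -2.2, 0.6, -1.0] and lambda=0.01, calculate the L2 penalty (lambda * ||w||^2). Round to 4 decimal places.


Squaring each weight:
(-0.2)^2 = 0.04
(-2.0)^2 = 4.0
(-2.2)^2 = 4.84
0.6^2 = 0.36
(-1.0)^2 = 1.0
Sum of squares = 10.24
Penalty = 0.01 * 10.24 = 0.1024

0.1024


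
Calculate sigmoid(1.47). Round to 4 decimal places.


sigmoid(z) = 1 / (1 + exp(-z))
exp(-(1.47)) = exp(-1.47) = 0.2299
1 + 0.2299 = 1.2299
1 / 1.2299 = 0.8131

0.8131


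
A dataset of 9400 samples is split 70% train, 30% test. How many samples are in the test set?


Train samples = 9400 * 70% = 6580
Test samples = 9400 - 6580
= 2820

2820


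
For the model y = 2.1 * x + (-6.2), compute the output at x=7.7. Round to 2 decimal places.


y = 2.1 * 7.7 + (-6.2)
= 16.17 + (-6.2)
= 9.97

9.97


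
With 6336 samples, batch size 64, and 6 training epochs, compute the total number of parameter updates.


Iterations per epoch = 6336 / 64 = 99
Total updates = iterations_per_epoch * epochs
= 99 * 6
= 594

594


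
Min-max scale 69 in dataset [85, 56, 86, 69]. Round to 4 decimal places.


Min = 56, Max = 86
Range = 86 - 56 = 30
Scaled = (x - min) / (max - min)
= (69 - 56) / 30
= 13 / 30
= 0.4333

0.4333


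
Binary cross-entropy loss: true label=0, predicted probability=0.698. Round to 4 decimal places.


For y=0: Loss = -log(1-p)
= -log(1 - 0.698)
= -log(0.302)
= -(-1.1973)
= 1.1973

1.1973


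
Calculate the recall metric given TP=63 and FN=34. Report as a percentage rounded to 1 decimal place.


Recall = TP / (TP + FN) * 100
= 63 / (63 + 34)
= 63 / 97
= 0.6495
= 64.9%

64.9


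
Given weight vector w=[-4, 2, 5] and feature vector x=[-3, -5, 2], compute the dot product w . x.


Element-wise products:
-4 * -3 = 12
2 * -5 = -10
5 * 2 = 10
Sum = 12 + -10 + 10
= 12

12


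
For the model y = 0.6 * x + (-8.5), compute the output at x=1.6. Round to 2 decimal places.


y = 0.6 * 1.6 + (-8.5)
= 0.96 + (-8.5)
= -7.54

-7.54


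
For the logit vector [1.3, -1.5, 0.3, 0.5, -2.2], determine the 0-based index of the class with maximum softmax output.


Softmax is a monotonic transformation, so it preserves the argmax.
We need to find the index of the maximum logit.
Index 0: 1.3
Index 1: -1.5
Index 2: 0.3
Index 3: 0.5
Index 4: -2.2
Maximum logit = 1.3 at index 0

0


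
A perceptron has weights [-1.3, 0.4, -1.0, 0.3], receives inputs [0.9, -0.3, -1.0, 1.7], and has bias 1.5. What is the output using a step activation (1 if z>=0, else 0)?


z = w . x + b
= -1.3*0.9 + 0.4*-0.3 + -1.0*-1.0 + 0.3*1.7 + 1.5
= -1.17 + -0.12 + 1.0 + 0.51 + 1.5
= 0.22 + 1.5
= 1.72
Since z = 1.72 >= 0, output = 1

1


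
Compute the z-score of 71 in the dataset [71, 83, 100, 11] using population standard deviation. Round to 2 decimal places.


Mean = (71 + 83 + 100 + 11) / 4 = 66.25
Variance = sum((x_i - mean)^2) / n = 1123.6875
Std = sqrt(1123.6875) = 33.5214
Z = (x - mean) / std
= (71 - 66.25) / 33.5214
= 4.75 / 33.5214
= 0.14

0.14


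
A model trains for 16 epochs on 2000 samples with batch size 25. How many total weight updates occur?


Iterations per epoch = 2000 / 25 = 80
Total updates = iterations_per_epoch * epochs
= 80 * 16
= 1280

1280


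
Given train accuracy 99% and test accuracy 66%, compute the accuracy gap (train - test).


Gap = train_accuracy - test_accuracy
= 99 - 66
= 33%
This large gap strongly indicates overfitting.

33


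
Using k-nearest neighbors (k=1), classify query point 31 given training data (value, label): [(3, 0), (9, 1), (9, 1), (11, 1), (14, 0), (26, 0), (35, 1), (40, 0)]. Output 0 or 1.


Distances from query 31:
Point 35 (class 1): distance = 4
K=1 nearest neighbors: classes = [1]
Votes for class 1: 1 / 1
Majority vote => class 1

1


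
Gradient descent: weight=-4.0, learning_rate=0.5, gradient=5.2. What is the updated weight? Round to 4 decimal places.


w_new = w_old - lr * gradient
= -4.0 - 0.5 * 5.2
= -4.0 - (2.6)
= -6.6000

-6.6000


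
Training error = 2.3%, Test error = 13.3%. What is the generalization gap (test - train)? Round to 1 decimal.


Generalization gap = test_error - train_error
= 13.3 - 2.3
= 11.0%
A large gap suggests overfitting.

11.0


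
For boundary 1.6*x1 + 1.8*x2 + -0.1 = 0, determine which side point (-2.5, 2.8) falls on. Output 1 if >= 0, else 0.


Compute 1.6 * -2.5 + 1.8 * 2.8 + -0.1
= -4.0 + 5.04 + -0.1
= 0.94
Since 0.94 >= 0, the point is on the positive side.

1


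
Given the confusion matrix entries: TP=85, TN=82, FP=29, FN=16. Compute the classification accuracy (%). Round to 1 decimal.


Accuracy = (TP + TN) / (TP + TN + FP + FN) * 100
= (85 + 82) / (85 + 82 + 29 + 16)
= 167 / 212
= 0.7877
= 78.8%

78.8


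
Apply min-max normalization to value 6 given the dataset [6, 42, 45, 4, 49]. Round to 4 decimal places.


Min = 4, Max = 49
Range = 49 - 4 = 45
Scaled = (x - min) / (max - min)
= (6 - 4) / 45
= 2 / 45
= 0.0444

0.0444


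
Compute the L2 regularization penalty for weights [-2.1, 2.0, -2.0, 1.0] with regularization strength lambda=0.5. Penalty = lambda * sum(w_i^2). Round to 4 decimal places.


Squaring each weight:
(-2.1)^2 = 4.41
2.0^2 = 4.0
(-2.0)^2 = 4.0
1.0^2 = 1.0
Sum of squares = 13.41
Penalty = 0.5 * 13.41 = 6.7050

6.7050


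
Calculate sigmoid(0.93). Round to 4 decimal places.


sigmoid(z) = 1 / (1 + exp(-z))
exp(-(0.93)) = exp(-0.93) = 0.3946
1 + 0.3946 = 1.3946
1 / 1.3946 = 0.7171

0.7171


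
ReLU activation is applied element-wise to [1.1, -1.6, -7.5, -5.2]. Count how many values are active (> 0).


ReLU(x) = max(0, x) for each element:
ReLU(1.1) = 1.1
ReLU(-1.6) = 0
ReLU(-7.5) = 0
ReLU(-5.2) = 0
Active neurons (>0): 1

1


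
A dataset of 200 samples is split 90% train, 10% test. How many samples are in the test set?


Train samples = 200 * 90% = 180
Test samples = 200 - 180
= 20

20


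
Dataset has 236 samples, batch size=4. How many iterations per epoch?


Iterations per epoch = dataset_size / batch_size
= 236 / 4
= 59

59


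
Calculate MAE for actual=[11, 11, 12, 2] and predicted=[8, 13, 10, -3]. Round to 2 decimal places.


Absolute errors: [3, 2, 2, 5]
Sum of absolute errors = 12
MAE = 12 / 4 = 3.00

3.00


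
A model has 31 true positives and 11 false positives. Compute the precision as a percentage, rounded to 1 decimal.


Precision = TP / (TP + FP) * 100
= 31 / (31 + 11)
= 31 / 42
= 0.7381
= 73.8%

73.8


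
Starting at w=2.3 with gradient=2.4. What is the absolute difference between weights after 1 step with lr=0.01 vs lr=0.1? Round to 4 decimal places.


With lr=0.01: w_new = 2.3 - 0.01 * 2.4 = 2.276
With lr=0.1: w_new = 2.3 - 0.1 * 2.4 = 2.06
Absolute difference = |2.276 - 2.06|
= 0.2160

0.2160


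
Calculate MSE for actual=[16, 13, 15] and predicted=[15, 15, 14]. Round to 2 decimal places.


Differences: [1, -2, 1]
Squared errors: [1, 4, 1]
Sum of squared errors = 6
MSE = 6 / 3 = 2.00

2.00


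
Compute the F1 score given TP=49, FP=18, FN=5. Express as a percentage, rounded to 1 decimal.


Precision = TP / (TP + FP) = 49 / 67 = 0.7313
Recall = TP / (TP + FN) = 49 / 54 = 0.9074
F1 = 2 * P * R / (P + R)
= 2 * 0.7313 * 0.9074 / (0.7313 + 0.9074)
= 1.3273 / 1.6388
= 0.8099
As percentage: 81.0%

81.0


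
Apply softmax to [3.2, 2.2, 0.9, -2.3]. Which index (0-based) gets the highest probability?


Softmax is a monotonic transformation, so it preserves the argmax.
We need to find the index of the maximum logit.
Index 0: 3.2
Index 1: 2.2
Index 2: 0.9
Index 3: -2.3
Maximum logit = 3.2 at index 0

0


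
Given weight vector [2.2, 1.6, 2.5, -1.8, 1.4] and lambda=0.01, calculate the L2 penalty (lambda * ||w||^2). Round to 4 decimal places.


Squaring each weight:
2.2^2 = 4.84
1.6^2 = 2.56
2.5^2 = 6.25
(-1.8)^2 = 3.24
1.4^2 = 1.96
Sum of squares = 18.85
Penalty = 0.01 * 18.85 = 0.1885

0.1885


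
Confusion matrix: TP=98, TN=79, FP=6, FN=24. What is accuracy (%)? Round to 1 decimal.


Accuracy = (TP + TN) / (TP + TN + FP + FN) * 100
= (98 + 79) / (98 + 79 + 6 + 24)
= 177 / 207
= 0.8551
= 85.5%

85.5


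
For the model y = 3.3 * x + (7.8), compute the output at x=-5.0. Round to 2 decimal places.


y = 3.3 * -5.0 + (7.8)
= -16.5 + (7.8)
= -8.70

-8.70


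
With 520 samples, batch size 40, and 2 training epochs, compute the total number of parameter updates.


Iterations per epoch = 520 / 40 = 13
Total updates = iterations_per_epoch * epochs
= 13 * 2
= 26

26


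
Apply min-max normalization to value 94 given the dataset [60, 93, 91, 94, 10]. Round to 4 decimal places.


Min = 10, Max = 94
Range = 94 - 10 = 84
Scaled = (x - min) / (max - min)
= (94 - 10) / 84
= 84 / 84
= 1.0000

1.0000


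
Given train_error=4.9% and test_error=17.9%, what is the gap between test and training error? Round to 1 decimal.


Generalization gap = test_error - train_error
= 17.9 - 4.9
= 13.0%
A large gap suggests overfitting.

13.0


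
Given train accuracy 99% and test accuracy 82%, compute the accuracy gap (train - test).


Gap = train_accuracy - test_accuracy
= 99 - 82
= 17%
This gap suggests the model is overfitting.

17


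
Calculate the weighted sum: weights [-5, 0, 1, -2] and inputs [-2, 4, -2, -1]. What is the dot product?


Element-wise products:
-5 * -2 = 10
0 * 4 = 0
1 * -2 = -2
-2 * -1 = 2
Sum = 10 + 0 + -2 + 2
= 10

10


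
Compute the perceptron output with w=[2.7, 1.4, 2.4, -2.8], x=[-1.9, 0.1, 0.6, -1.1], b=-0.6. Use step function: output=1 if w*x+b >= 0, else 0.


z = w . x + b
= 2.7*-1.9 + 1.4*0.1 + 2.4*0.6 + -2.8*-1.1 + -0.6
= -5.13 + 0.14 + 1.44 + 3.08 + -0.6
= -0.47 + -0.6
= -1.07
Since z = -1.07 < 0, output = 0

0


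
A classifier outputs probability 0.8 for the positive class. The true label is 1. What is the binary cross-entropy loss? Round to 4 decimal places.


For y=1: Loss = -log(p)
= -log(0.8)
= -(-0.2231)
= 0.2231

0.2231


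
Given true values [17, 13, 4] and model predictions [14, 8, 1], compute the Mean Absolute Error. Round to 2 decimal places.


Absolute errors: [3, 5, 3]
Sum of absolute errors = 11
MAE = 11 / 3 = 3.67

3.67


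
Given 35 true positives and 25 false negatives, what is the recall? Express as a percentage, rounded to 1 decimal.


Recall = TP / (TP + FN) * 100
= 35 / (35 + 25)
= 35 / 60
= 0.5833
= 58.3%

58.3


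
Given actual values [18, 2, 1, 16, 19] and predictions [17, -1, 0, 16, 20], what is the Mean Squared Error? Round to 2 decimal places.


Differences: [1, 3, 1, 0, -1]
Squared errors: [1, 9, 1, 0, 1]
Sum of squared errors = 12
MSE = 12 / 5 = 2.40

2.40


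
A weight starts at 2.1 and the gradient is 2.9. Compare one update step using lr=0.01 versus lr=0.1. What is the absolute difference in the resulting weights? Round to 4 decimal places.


With lr=0.01: w_new = 2.1 - 0.01 * 2.9 = 2.071
With lr=0.1: w_new = 2.1 - 0.1 * 2.9 = 1.81
Absolute difference = |2.071 - 1.81|
= 0.2610

0.2610


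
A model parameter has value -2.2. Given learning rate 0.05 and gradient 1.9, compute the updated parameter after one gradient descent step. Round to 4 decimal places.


w_new = w_old - lr * gradient
= -2.2 - 0.05 * 1.9
= -2.2 - (0.095)
= -2.2950

-2.2950


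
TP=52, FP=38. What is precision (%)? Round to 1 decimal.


Precision = TP / (TP + FP) * 100
= 52 / (52 + 38)
= 52 / 90
= 0.5778
= 57.8%

57.8


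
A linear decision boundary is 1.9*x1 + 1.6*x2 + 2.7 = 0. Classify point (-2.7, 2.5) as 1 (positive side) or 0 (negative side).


Compute 1.9 * -2.7 + 1.6 * 2.5 + 2.7
= -5.13 + 4.0 + 2.7
= 1.57
Since 1.57 >= 0, the point is on the positive side.

1


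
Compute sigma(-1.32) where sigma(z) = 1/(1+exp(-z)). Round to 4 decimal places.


sigmoid(z) = 1 / (1 + exp(-z))
exp(-(-1.32)) = exp(1.32) = 3.7434
1 + 3.7434 = 4.7434
1 / 4.7434 = 0.2108

0.2108


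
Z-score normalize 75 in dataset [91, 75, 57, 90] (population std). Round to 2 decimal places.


Mean = (91 + 75 + 57 + 90) / 4 = 78.25
Variance = sum((x_i - mean)^2) / n = 190.6875
Std = sqrt(190.6875) = 13.809
Z = (x - mean) / std
= (75 - 78.25) / 13.809
= -3.25 / 13.809
= -0.24

-0.24


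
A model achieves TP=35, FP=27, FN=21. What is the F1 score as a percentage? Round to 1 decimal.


Precision = TP / (TP + FP) = 35 / 62 = 0.5645
Recall = TP / (TP + FN) = 35 / 56 = 0.625
F1 = 2 * P * R / (P + R)
= 2 * 0.5645 * 0.625 / (0.5645 + 0.625)
= 0.7056 / 1.1895
= 0.5932
As percentage: 59.3%

59.3


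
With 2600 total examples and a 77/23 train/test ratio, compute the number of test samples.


Train samples = 2600 * 77% = 2002
Test samples = 2600 - 2002
= 598

598


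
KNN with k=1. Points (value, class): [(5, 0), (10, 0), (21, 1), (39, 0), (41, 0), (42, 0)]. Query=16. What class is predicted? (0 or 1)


Distances from query 16:
Point 21 (class 1): distance = 5
K=1 nearest neighbors: classes = [1]
Votes for class 1: 1 / 1
Majority vote => class 1

1


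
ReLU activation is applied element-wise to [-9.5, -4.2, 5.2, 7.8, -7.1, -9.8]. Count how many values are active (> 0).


ReLU(x) = max(0, x) for each element:
ReLU(-9.5) = 0
ReLU(-4.2) = 0
ReLU(5.2) = 5.2
ReLU(7.8) = 7.8
ReLU(-7.1) = 0
ReLU(-9.8) = 0
Active neurons (>0): 2

2


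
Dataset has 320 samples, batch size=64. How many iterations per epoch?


Iterations per epoch = dataset_size / batch_size
= 320 / 64
= 5

5


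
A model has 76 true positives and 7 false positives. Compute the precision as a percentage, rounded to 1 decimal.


Precision = TP / (TP + FP) * 100
= 76 / (76 + 7)
= 76 / 83
= 0.9157
= 91.6%

91.6


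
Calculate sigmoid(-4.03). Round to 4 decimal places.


sigmoid(z) = 1 / (1 + exp(-z))
exp(-(-4.03)) = exp(4.03) = 56.2609
1 + 56.2609 = 57.2609
1 / 57.2609 = 0.0175

0.0175


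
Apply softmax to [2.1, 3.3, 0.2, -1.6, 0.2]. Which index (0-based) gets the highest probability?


Softmax is a monotonic transformation, so it preserves the argmax.
We need to find the index of the maximum logit.
Index 0: 2.1
Index 1: 3.3
Index 2: 0.2
Index 3: -1.6
Index 4: 0.2
Maximum logit = 3.3 at index 1

1


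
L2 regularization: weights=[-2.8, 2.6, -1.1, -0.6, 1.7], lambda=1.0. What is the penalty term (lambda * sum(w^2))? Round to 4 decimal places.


Squaring each weight:
(-2.8)^2 = 7.84
2.6^2 = 6.76
(-1.1)^2 = 1.21
(-0.6)^2 = 0.36
1.7^2 = 2.89
Sum of squares = 19.06
Penalty = 1.0 * 19.06 = 19.0600

19.0600


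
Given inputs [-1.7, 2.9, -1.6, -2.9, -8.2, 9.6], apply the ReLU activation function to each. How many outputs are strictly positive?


ReLU(x) = max(0, x) for each element:
ReLU(-1.7) = 0
ReLU(2.9) = 2.9
ReLU(-1.6) = 0
ReLU(-2.9) = 0
ReLU(-8.2) = 0
ReLU(9.6) = 9.6
Active neurons (>0): 2

2


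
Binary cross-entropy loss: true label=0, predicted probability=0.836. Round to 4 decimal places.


For y=0: Loss = -log(1-p)
= -log(1 - 0.836)
= -log(0.164)
= -(-1.8079)
= 1.8079

1.8079


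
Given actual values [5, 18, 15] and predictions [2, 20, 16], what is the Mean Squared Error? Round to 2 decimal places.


Differences: [3, -2, -1]
Squared errors: [9, 4, 1]
Sum of squared errors = 14
MSE = 14 / 3 = 4.67

4.67


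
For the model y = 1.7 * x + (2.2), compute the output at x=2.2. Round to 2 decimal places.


y = 1.7 * 2.2 + (2.2)
= 3.74 + (2.2)
= 5.94

5.94


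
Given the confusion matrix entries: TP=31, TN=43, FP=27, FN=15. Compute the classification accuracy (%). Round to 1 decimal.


Accuracy = (TP + TN) / (TP + TN + FP + FN) * 100
= (31 + 43) / (31 + 43 + 27 + 15)
= 74 / 116
= 0.6379
= 63.8%

63.8


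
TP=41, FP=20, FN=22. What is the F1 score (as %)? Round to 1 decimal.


Precision = TP / (TP + FP) = 41 / 61 = 0.6721
Recall = TP / (TP + FN) = 41 / 63 = 0.6508
F1 = 2 * P * R / (P + R)
= 2 * 0.6721 * 0.6508 / (0.6721 + 0.6508)
= 0.8748 / 1.3229
= 0.6613
As percentage: 66.1%

66.1


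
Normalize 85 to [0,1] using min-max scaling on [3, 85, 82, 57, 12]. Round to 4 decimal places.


Min = 3, Max = 85
Range = 85 - 3 = 82
Scaled = (x - min) / (max - min)
= (85 - 3) / 82
= 82 / 82
= 1.0000

1.0000


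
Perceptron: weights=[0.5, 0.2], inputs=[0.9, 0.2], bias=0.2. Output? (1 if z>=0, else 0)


z = w . x + b
= 0.5*0.9 + 0.2*0.2 + 0.2
= 0.45 + 0.04 + 0.2
= 0.49 + 0.2
= 0.69
Since z = 0.69 >= 0, output = 1

1


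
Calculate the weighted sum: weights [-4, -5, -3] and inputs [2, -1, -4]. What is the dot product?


Element-wise products:
-4 * 2 = -8
-5 * -1 = 5
-3 * -4 = 12
Sum = -8 + 5 + 12
= 9

9


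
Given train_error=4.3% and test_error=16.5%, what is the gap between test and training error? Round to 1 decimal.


Generalization gap = test_error - train_error
= 16.5 - 4.3
= 12.2%
A large gap suggests overfitting.

12.2


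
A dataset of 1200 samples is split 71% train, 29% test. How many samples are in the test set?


Train samples = 1200 * 71% = 852
Test samples = 1200 - 852
= 348

348


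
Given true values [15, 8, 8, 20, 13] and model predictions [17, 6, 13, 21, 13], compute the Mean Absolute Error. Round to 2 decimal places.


Absolute errors: [2, 2, 5, 1, 0]
Sum of absolute errors = 10
MAE = 10 / 5 = 2.00

2.00


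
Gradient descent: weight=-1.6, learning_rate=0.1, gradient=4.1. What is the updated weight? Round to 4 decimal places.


w_new = w_old - lr * gradient
= -1.6 - 0.1 * 4.1
= -1.6 - (0.41)
= -2.0100

-2.0100


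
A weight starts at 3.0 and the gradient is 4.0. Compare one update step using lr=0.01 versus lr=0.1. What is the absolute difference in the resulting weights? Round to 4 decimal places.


With lr=0.01: w_new = 3.0 - 0.01 * 4.0 = 2.96
With lr=0.1: w_new = 3.0 - 0.1 * 4.0 = 2.6
Absolute difference = |2.96 - 2.6|
= 0.3600

0.3600


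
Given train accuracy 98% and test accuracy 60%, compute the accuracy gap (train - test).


Gap = train_accuracy - test_accuracy
= 98 - 60
= 38%
This large gap strongly indicates overfitting.

38


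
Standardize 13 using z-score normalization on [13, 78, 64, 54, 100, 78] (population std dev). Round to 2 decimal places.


Mean = (13 + 78 + 64 + 54 + 100 + 78) / 6 = 64.5
Variance = sum((x_i - mean)^2) / n = 731.25
Std = sqrt(731.25) = 27.0416
Z = (x - mean) / std
= (13 - 64.5) / 27.0416
= -51.5 / 27.0416
= -1.90

-1.90


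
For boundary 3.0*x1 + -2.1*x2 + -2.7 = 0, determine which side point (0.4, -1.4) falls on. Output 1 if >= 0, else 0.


Compute 3.0 * 0.4 + -2.1 * -1.4 + -2.7
= 1.2 + 2.94 + -2.7
= 1.44
Since 1.44 >= 0, the point is on the positive side.

1


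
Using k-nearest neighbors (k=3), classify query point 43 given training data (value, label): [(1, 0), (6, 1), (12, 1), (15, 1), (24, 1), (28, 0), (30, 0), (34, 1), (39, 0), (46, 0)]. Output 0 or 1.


Distances from query 43:
Point 46 (class 0): distance = 3
Point 39 (class 0): distance = 4
Point 34 (class 1): distance = 9
K=3 nearest neighbors: classes = [0, 0, 1]
Votes for class 1: 1 / 3
Majority vote => class 0

0


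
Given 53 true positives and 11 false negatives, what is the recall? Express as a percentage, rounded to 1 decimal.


Recall = TP / (TP + FN) * 100
= 53 / (53 + 11)
= 53 / 64
= 0.8281
= 82.8%

82.8


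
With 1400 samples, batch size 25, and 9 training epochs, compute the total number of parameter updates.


Iterations per epoch = 1400 / 25 = 56
Total updates = iterations_per_epoch * epochs
= 56 * 9
= 504

504


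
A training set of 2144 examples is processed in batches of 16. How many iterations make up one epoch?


Iterations per epoch = dataset_size / batch_size
= 2144 / 16
= 134

134


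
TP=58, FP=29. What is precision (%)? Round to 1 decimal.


Precision = TP / (TP + FP) * 100
= 58 / (58 + 29)
= 58 / 87
= 0.6667
= 66.7%

66.7


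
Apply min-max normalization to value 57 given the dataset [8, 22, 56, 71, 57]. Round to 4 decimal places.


Min = 8, Max = 71
Range = 71 - 8 = 63
Scaled = (x - min) / (max - min)
= (57 - 8) / 63
= 49 / 63
= 0.7778

0.7778


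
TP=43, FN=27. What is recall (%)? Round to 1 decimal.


Recall = TP / (TP + FN) * 100
= 43 / (43 + 27)
= 43 / 70
= 0.6143
= 61.4%

61.4


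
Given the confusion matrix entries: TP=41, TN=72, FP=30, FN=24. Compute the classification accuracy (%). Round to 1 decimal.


Accuracy = (TP + TN) / (TP + TN + FP + FN) * 100
= (41 + 72) / (41 + 72 + 30 + 24)
= 113 / 167
= 0.6766
= 67.7%

67.7


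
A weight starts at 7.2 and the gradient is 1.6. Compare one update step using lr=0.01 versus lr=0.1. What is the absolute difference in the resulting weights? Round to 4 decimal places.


With lr=0.01: w_new = 7.2 - 0.01 * 1.6 = 7.184
With lr=0.1: w_new = 7.2 - 0.1 * 1.6 = 7.04
Absolute difference = |7.184 - 7.04|
= 0.1440

0.1440


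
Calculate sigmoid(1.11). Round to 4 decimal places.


sigmoid(z) = 1 / (1 + exp(-z))
exp(-(1.11)) = exp(-1.11) = 0.3296
1 + 0.3296 = 1.3296
1 / 1.3296 = 0.7521

0.7521


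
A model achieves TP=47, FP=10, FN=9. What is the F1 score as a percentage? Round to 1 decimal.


Precision = TP / (TP + FP) = 47 / 57 = 0.8246
Recall = TP / (TP + FN) = 47 / 56 = 0.8393
F1 = 2 * P * R / (P + R)
= 2 * 0.8246 * 0.8393 / (0.8246 + 0.8393)
= 1.3841 / 1.6638
= 0.8319
As percentage: 83.2%

83.2


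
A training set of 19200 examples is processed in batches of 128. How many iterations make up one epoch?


Iterations per epoch = dataset_size / batch_size
= 19200 / 128
= 150

150


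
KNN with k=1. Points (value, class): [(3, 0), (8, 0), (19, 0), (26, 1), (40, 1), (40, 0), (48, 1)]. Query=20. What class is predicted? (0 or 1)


Distances from query 20:
Point 19 (class 0): distance = 1
K=1 nearest neighbors: classes = [0]
Votes for class 1: 0 / 1
Majority vote => class 0

0


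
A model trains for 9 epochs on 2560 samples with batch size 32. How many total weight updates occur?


Iterations per epoch = 2560 / 32 = 80
Total updates = iterations_per_epoch * epochs
= 80 * 9
= 720

720


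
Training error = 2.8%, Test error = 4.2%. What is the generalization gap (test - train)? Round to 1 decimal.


Generalization gap = test_error - train_error
= 4.2 - 2.8
= 1.4%
A small gap suggests good generalization.

1.4


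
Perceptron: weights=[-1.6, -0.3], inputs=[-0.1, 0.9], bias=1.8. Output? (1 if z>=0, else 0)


z = w . x + b
= -1.6*-0.1 + -0.3*0.9 + 1.8
= 0.16 + -0.27 + 1.8
= -0.11 + 1.8
= 1.69
Since z = 1.69 >= 0, output = 1

1


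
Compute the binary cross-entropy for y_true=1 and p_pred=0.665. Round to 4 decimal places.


For y=1: Loss = -log(p)
= -log(0.665)
= -(-0.408)
= 0.4080

0.4080


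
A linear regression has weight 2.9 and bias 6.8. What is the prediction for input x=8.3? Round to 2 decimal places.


y = 2.9 * 8.3 + (6.8)
= 24.07 + (6.8)
= 30.87

30.87


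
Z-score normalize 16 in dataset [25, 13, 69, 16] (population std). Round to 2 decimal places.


Mean = (25 + 13 + 69 + 16) / 4 = 30.75
Variance = sum((x_i - mean)^2) / n = 507.1875
Std = sqrt(507.1875) = 22.5208
Z = (x - mean) / std
= (16 - 30.75) / 22.5208
= -14.75 / 22.5208
= -0.65

-0.65


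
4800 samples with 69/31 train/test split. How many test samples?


Train samples = 4800 * 69% = 3312
Test samples = 4800 - 3312
= 1488

1488


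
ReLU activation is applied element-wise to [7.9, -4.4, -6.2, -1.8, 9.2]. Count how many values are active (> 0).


ReLU(x) = max(0, x) for each element:
ReLU(7.9) = 7.9
ReLU(-4.4) = 0
ReLU(-6.2) = 0
ReLU(-1.8) = 0
ReLU(9.2) = 9.2
Active neurons (>0): 2

2


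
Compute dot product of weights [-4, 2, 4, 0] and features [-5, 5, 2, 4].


Element-wise products:
-4 * -5 = 20
2 * 5 = 10
4 * 2 = 8
0 * 4 = 0
Sum = 20 + 10 + 8 + 0
= 38

38


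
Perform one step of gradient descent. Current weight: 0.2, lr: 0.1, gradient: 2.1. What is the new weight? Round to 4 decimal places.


w_new = w_old - lr * gradient
= 0.2 - 0.1 * 2.1
= 0.2 - (0.21)
= -0.0100

-0.0100


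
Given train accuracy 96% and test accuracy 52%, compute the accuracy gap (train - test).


Gap = train_accuracy - test_accuracy
= 96 - 52
= 44%
This large gap strongly indicates overfitting.

44


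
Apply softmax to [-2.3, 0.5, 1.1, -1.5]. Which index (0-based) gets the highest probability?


Softmax is a monotonic transformation, so it preserves the argmax.
We need to find the index of the maximum logit.
Index 0: -2.3
Index 1: 0.5
Index 2: 1.1
Index 3: -1.5
Maximum logit = 1.1 at index 2

2


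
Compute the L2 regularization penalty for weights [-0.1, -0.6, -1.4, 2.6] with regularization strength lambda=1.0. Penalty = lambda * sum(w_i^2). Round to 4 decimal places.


Squaring each weight:
(-0.1)^2 = 0.01
(-0.6)^2 = 0.36
(-1.4)^2 = 1.96
2.6^2 = 6.76
Sum of squares = 9.09
Penalty = 1.0 * 9.09 = 9.0900

9.0900


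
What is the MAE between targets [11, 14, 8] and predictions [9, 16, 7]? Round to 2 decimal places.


Absolute errors: [2, 2, 1]
Sum of absolute errors = 5
MAE = 5 / 3 = 1.67

1.67


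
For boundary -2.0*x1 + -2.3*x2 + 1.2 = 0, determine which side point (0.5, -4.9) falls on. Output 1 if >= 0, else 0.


Compute -2.0 * 0.5 + -2.3 * -4.9 + 1.2
= -1.0 + 11.27 + 1.2
= 11.47
Since 11.47 >= 0, the point is on the positive side.

1


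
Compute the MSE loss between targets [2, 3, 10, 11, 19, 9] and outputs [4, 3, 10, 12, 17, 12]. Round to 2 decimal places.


Differences: [-2, 0, 0, -1, 2, -3]
Squared errors: [4, 0, 0, 1, 4, 9]
Sum of squared errors = 18
MSE = 18 / 6 = 3.00

3.00


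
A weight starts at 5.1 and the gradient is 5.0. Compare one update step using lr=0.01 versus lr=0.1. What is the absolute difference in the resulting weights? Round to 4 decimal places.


With lr=0.01: w_new = 5.1 - 0.01 * 5.0 = 5.05
With lr=0.1: w_new = 5.1 - 0.1 * 5.0 = 4.6
Absolute difference = |5.05 - 4.6|
= 0.4500

0.4500


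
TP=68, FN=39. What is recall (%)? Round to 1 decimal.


Recall = TP / (TP + FN) * 100
= 68 / (68 + 39)
= 68 / 107
= 0.6355
= 63.6%

63.6


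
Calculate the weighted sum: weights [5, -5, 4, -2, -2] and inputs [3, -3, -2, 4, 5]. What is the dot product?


Element-wise products:
5 * 3 = 15
-5 * -3 = 15
4 * -2 = -8
-2 * 4 = -8
-2 * 5 = -10
Sum = 15 + 15 + -8 + -8 + -10
= 4

4


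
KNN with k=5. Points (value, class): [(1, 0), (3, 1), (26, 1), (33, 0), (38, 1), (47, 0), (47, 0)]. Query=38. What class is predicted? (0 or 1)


Distances from query 38:
Point 38 (class 1): distance = 0
Point 33 (class 0): distance = 5
Point 47 (class 0): distance = 9
Point 47 (class 0): distance = 9
Point 26 (class 1): distance = 12
K=5 nearest neighbors: classes = [1, 0, 0, 0, 1]
Votes for class 1: 2 / 5
Majority vote => class 0

0


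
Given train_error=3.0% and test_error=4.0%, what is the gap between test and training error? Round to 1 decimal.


Generalization gap = test_error - train_error
= 4.0 - 3.0
= 1.0%
A small gap suggests good generalization.

1.0


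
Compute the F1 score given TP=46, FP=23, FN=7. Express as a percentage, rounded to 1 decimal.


Precision = TP / (TP + FP) = 46 / 69 = 0.6667
Recall = TP / (TP + FN) = 46 / 53 = 0.8679
F1 = 2 * P * R / (P + R)
= 2 * 0.6667 * 0.8679 / (0.6667 + 0.8679)
= 1.1572 / 1.5346
= 0.7541
As percentage: 75.4%

75.4


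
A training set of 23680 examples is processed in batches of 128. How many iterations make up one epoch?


Iterations per epoch = dataset_size / batch_size
= 23680 / 128
= 185

185


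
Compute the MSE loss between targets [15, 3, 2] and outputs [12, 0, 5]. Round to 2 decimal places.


Differences: [3, 3, -3]
Squared errors: [9, 9, 9]
Sum of squared errors = 27
MSE = 27 / 3 = 9.00

9.00


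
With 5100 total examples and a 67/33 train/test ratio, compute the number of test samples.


Train samples = 5100 * 67% = 3417
Test samples = 5100 - 3417
= 1683

1683


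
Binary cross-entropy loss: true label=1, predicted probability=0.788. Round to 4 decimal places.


For y=1: Loss = -log(p)
= -log(0.788)
= -(-0.2383)
= 0.2383

0.2383


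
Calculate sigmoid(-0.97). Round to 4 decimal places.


sigmoid(z) = 1 / (1 + exp(-z))
exp(-(-0.97)) = exp(0.97) = 2.6379
1 + 2.6379 = 3.6379
1 / 3.6379 = 0.2749

0.2749


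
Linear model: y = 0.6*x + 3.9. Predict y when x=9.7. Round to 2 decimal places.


y = 0.6 * 9.7 + (3.9)
= 5.82 + (3.9)
= 9.72

9.72


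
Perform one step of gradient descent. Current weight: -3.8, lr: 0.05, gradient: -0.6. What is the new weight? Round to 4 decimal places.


w_new = w_old - lr * gradient
= -3.8 - 0.05 * -0.6
= -3.8 - (-0.03)
= -3.7700

-3.7700


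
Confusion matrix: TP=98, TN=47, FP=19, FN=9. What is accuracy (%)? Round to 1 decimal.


Accuracy = (TP + TN) / (TP + TN + FP + FN) * 100
= (98 + 47) / (98 + 47 + 19 + 9)
= 145 / 173
= 0.8382
= 83.8%

83.8


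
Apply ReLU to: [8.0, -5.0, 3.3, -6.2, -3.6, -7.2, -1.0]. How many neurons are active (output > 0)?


ReLU(x) = max(0, x) for each element:
ReLU(8.0) = 8.0
ReLU(-5.0) = 0
ReLU(3.3) = 3.3
ReLU(-6.2) = 0
ReLU(-3.6) = 0
ReLU(-7.2) = 0
ReLU(-1.0) = 0
Active neurons (>0): 2

2


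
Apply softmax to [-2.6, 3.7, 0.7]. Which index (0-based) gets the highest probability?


Softmax is a monotonic transformation, so it preserves the argmax.
We need to find the index of the maximum logit.
Index 0: -2.6
Index 1: 3.7
Index 2: 0.7
Maximum logit = 3.7 at index 1

1


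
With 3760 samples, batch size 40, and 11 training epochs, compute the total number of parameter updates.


Iterations per epoch = 3760 / 40 = 94
Total updates = iterations_per_epoch * epochs
= 94 * 11
= 1034

1034


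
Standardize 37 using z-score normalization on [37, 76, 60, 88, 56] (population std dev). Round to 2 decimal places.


Mean = (37 + 76 + 60 + 88 + 56) / 5 = 63.4
Variance = sum((x_i - mean)^2) / n = 305.44
Std = sqrt(305.44) = 17.4768
Z = (x - mean) / std
= (37 - 63.4) / 17.4768
= -26.4 / 17.4768
= -1.51

-1.51


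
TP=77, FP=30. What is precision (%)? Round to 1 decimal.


Precision = TP / (TP + FP) * 100
= 77 / (77 + 30)
= 77 / 107
= 0.7196
= 72.0%

72.0


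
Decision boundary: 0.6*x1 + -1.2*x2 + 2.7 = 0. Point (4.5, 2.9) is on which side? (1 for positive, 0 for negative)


Compute 0.6 * 4.5 + -1.2 * 2.9 + 2.7
= 2.7 + -3.48 + 2.7
= 1.92
Since 1.92 >= 0, the point is on the positive side.

1


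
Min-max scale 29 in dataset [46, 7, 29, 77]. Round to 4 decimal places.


Min = 7, Max = 77
Range = 77 - 7 = 70
Scaled = (x - min) / (max - min)
= (29 - 7) / 70
= 22 / 70
= 0.3143

0.3143


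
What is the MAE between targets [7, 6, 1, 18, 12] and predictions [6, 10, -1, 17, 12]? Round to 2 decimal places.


Absolute errors: [1, 4, 2, 1, 0]
Sum of absolute errors = 8
MAE = 8 / 5 = 1.60

1.60


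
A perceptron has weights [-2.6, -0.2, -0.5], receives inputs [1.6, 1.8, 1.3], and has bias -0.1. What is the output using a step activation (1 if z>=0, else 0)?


z = w . x + b
= -2.6*1.6 + -0.2*1.8 + -0.5*1.3 + -0.1
= -4.16 + -0.36 + -0.65 + -0.1
= -5.17 + -0.1
= -5.27
Since z = -5.27 < 0, output = 0

0


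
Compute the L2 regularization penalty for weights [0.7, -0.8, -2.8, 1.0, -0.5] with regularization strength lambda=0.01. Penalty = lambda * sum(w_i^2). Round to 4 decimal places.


Squaring each weight:
0.7^2 = 0.49
(-0.8)^2 = 0.64
(-2.8)^2 = 7.84
1.0^2 = 1.0
(-0.5)^2 = 0.25
Sum of squares = 10.22
Penalty = 0.01 * 10.22 = 0.1022

0.1022


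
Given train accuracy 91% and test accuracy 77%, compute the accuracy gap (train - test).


Gap = train_accuracy - test_accuracy
= 91 - 77
= 14%
This gap suggests the model is overfitting.

14


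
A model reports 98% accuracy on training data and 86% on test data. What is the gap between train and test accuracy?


Gap = train_accuracy - test_accuracy
= 98 - 86
= 12%
This gap suggests the model is overfitting.

12


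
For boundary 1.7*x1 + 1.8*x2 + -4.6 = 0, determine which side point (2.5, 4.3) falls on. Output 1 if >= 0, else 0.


Compute 1.7 * 2.5 + 1.8 * 4.3 + -4.6
= 4.25 + 7.74 + -4.6
= 7.39
Since 7.39 >= 0, the point is on the positive side.

1


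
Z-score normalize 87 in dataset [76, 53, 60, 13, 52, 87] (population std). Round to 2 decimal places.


Mean = (76 + 53 + 60 + 13 + 52 + 87) / 6 = 56.8333
Variance = sum((x_i - mean)^2) / n = 541.1389
Std = sqrt(541.1389) = 23.2624
Z = (x - mean) / std
= (87 - 56.8333) / 23.2624
= 30.1667 / 23.2624
= 1.30

1.30


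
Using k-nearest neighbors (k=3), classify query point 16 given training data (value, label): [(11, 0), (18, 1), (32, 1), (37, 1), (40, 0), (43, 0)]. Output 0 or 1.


Distances from query 16:
Point 18 (class 1): distance = 2
Point 11 (class 0): distance = 5
Point 32 (class 1): distance = 16
K=3 nearest neighbors: classes = [1, 0, 1]
Votes for class 1: 2 / 3
Majority vote => class 1

1


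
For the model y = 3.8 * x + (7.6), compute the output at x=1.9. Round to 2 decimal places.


y = 3.8 * 1.9 + (7.6)
= 7.22 + (7.6)
= 14.82

14.82


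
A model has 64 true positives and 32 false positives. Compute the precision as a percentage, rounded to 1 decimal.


Precision = TP / (TP + FP) * 100
= 64 / (64 + 32)
= 64 / 96
= 0.6667
= 66.7%

66.7


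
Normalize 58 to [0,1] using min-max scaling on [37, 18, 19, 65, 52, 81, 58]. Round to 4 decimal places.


Min = 18, Max = 81
Range = 81 - 18 = 63
Scaled = (x - min) / (max - min)
= (58 - 18) / 63
= 40 / 63
= 0.6349

0.6349


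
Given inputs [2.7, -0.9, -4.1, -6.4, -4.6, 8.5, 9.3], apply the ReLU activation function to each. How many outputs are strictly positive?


ReLU(x) = max(0, x) for each element:
ReLU(2.7) = 2.7
ReLU(-0.9) = 0
ReLU(-4.1) = 0
ReLU(-6.4) = 0
ReLU(-4.6) = 0
ReLU(8.5) = 8.5
ReLU(9.3) = 9.3
Active neurons (>0): 3

3


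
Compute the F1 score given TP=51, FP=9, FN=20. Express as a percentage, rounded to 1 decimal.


Precision = TP / (TP + FP) = 51 / 60 = 0.85
Recall = TP / (TP + FN) = 51 / 71 = 0.7183
F1 = 2 * P * R / (P + R)
= 2 * 0.85 * 0.7183 / (0.85 + 0.7183)
= 1.2211 / 1.5683
= 0.7786
As percentage: 77.9%

77.9


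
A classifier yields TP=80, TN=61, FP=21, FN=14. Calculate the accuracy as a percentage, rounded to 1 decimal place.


Accuracy = (TP + TN) / (TP + TN + FP + FN) * 100
= (80 + 61) / (80 + 61 + 21 + 14)
= 141 / 176
= 0.8011
= 80.1%

80.1


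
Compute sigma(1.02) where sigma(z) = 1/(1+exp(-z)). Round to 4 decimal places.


sigmoid(z) = 1 / (1 + exp(-z))
exp(-(1.02)) = exp(-1.02) = 0.3606
1 + 0.3606 = 1.3606
1 / 1.3606 = 0.7350

0.7350


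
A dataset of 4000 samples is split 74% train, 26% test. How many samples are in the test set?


Train samples = 4000 * 74% = 2960
Test samples = 4000 - 2960
= 1040

1040
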